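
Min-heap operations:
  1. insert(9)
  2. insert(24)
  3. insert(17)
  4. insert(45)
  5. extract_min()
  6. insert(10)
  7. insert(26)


insert(9) -> [9]
insert(24) -> [9, 24]
insert(17) -> [9, 24, 17]
insert(45) -> [9, 24, 17, 45]
extract_min()->9, [17, 24, 45]
insert(10) -> [10, 17, 45, 24]
insert(26) -> [10, 17, 45, 24, 26]

Final heap: [10, 17, 45, 24, 26]


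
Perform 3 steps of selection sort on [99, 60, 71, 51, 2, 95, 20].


Initial: [99, 60, 71, 51, 2, 95, 20]
Step 1: min=2 at 4
  Swap: [2, 60, 71, 51, 99, 95, 20]
Step 2: min=20 at 6
  Swap: [2, 20, 71, 51, 99, 95, 60]
Step 3: min=51 at 3
  Swap: [2, 20, 51, 71, 99, 95, 60]

After 3 steps: [2, 20, 51, 71, 99, 95, 60]


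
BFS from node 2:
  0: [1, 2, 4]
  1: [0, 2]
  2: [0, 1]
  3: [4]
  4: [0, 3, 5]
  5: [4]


Visit 2, enqueue [0, 1]
Visit 0, enqueue [4]
Visit 1, enqueue []
Visit 4, enqueue [3, 5]
Visit 3, enqueue []
Visit 5, enqueue []

BFS order: [2, 0, 1, 4, 3, 5]


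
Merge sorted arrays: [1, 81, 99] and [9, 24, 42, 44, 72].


Take 1 from A
Take 9 from B
Take 24 from B
Take 42 from B
Take 44 from B
Take 72 from B

Merged: [1, 9, 24, 42, 44, 72, 81, 99]


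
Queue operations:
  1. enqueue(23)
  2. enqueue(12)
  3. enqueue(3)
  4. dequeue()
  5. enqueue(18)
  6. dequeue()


enqueue(23) -> [23]
enqueue(12) -> [23, 12]
enqueue(3) -> [23, 12, 3]
dequeue()->23, [12, 3]
enqueue(18) -> [12, 3, 18]
dequeue()->12, [3, 18]

Final queue: [3, 18]


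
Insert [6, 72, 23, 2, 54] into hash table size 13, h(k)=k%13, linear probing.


Insert 6: h=6 -> slot 6
Insert 72: h=7 -> slot 7
Insert 23: h=10 -> slot 10
Insert 2: h=2 -> slot 2
Insert 54: h=2, 1 probes -> slot 3

Table: [None, None, 2, 54, None, None, 6, 72, None, None, 23, None, None]


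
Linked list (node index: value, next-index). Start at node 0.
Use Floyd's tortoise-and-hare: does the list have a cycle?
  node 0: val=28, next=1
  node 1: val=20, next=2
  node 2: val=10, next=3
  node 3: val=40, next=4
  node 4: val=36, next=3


Floyd's tortoise (slow, +1) and hare (fast, +2):
  init: slow=0, fast=0
  step 1: slow=1, fast=2
  step 2: slow=2, fast=4
  step 3: slow=3, fast=4
  step 4: slow=4, fast=4
  slow == fast at node 4: cycle detected

Cycle: yes


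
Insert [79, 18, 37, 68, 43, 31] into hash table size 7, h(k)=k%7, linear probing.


Insert 79: h=2 -> slot 2
Insert 18: h=4 -> slot 4
Insert 37: h=2, 1 probes -> slot 3
Insert 68: h=5 -> slot 5
Insert 43: h=1 -> slot 1
Insert 31: h=3, 3 probes -> slot 6

Table: [None, 43, 79, 37, 18, 68, 31]


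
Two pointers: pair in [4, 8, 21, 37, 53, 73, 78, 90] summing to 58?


lo=0(4)+hi=7(90)=94
lo=0(4)+hi=6(78)=82
lo=0(4)+hi=5(73)=77
lo=0(4)+hi=4(53)=57
lo=1(8)+hi=4(53)=61
lo=1(8)+hi=3(37)=45
lo=2(21)+hi=3(37)=58

Yes: 21+37=58


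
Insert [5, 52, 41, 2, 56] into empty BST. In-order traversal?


Insert 5: root
Insert 52: R from 5
Insert 41: R from 5 -> L from 52
Insert 2: L from 5
Insert 56: R from 5 -> R from 52

In-order: [2, 5, 41, 52, 56]


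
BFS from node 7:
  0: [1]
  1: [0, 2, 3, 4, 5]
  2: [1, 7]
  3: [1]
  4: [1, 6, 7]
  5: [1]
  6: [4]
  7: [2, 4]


Visit 7, enqueue [2, 4]
Visit 2, enqueue [1]
Visit 4, enqueue [6]
Visit 1, enqueue [0, 3, 5]
Visit 6, enqueue []
Visit 0, enqueue []
Visit 3, enqueue []
Visit 5, enqueue []

BFS order: [7, 2, 4, 1, 6, 0, 3, 5]


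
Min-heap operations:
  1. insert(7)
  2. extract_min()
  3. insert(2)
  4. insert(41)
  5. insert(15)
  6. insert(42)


insert(7) -> [7]
extract_min()->7, []
insert(2) -> [2]
insert(41) -> [2, 41]
insert(15) -> [2, 41, 15]
insert(42) -> [2, 41, 15, 42]

Final heap: [2, 41, 15, 42]


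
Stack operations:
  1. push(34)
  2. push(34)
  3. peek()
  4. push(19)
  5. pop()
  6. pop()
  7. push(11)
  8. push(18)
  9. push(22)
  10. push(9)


push(34) -> [34]
push(34) -> [34, 34]
peek()->34
push(19) -> [34, 34, 19]
pop()->19, [34, 34]
pop()->34, [34]
push(11) -> [34, 11]
push(18) -> [34, 11, 18]
push(22) -> [34, 11, 18, 22]
push(9) -> [34, 11, 18, 22, 9]

Final stack: [34, 11, 18, 22, 9]


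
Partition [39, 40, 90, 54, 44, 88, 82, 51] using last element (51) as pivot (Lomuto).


Pivot: 51
  39 <= 51: advance i (no swap)
  40 <= 51: advance i (no swap)
  44 <= 51: swap -> [39, 40, 44, 54, 90, 88, 82, 51]
Place pivot at 3: [39, 40, 44, 51, 90, 88, 82, 54]

Partitioned: [39, 40, 44, 51, 90, 88, 82, 54]


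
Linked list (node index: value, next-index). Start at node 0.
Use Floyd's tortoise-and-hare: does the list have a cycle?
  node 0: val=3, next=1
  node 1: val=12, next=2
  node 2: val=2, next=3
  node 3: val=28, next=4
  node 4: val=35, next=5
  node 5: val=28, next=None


Floyd's tortoise (slow, +1) and hare (fast, +2):
  init: slow=0, fast=0
  step 1: slow=1, fast=2
  step 2: slow=2, fast=4
  step 3: fast 4->5->None, no cycle

Cycle: no


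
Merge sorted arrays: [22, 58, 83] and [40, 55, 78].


Take 22 from A
Take 40 from B
Take 55 from B
Take 58 from A
Take 78 from B

Merged: [22, 40, 55, 58, 78, 83]


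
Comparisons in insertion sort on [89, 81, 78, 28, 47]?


Algorithm: insertion sort
Input: [89, 81, 78, 28, 47]
Sorted: [28, 47, 78, 81, 89]

10


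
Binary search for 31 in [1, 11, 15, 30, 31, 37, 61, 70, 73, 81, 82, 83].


Step 1: lo=0, hi=11, mid=5, val=37
Step 2: lo=0, hi=4, mid=2, val=15
Step 3: lo=3, hi=4, mid=3, val=30
Step 4: lo=4, hi=4, mid=4, val=31

Found at index 4


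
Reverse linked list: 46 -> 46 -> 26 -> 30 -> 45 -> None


Step 1: curr=46, set curr.next=prev(None) | reversed so far: 46
Step 2: curr=46, set curr.next=prev(46) | reversed so far: 46 -> 46
Step 3: curr=26, set curr.next=prev(46) | reversed so far: 26 -> 46 -> 46
Step 4: curr=30, set curr.next=prev(26) | reversed so far: 30 -> 26 -> 46 -> 46
Step 5: curr=45, set curr.next=prev(30) | reversed so far: 45 -> 30 -> 26 -> 46 -> 46

45 -> 30 -> 26 -> 46 -> 46 -> None


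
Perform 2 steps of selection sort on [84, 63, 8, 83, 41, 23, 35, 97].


Initial: [84, 63, 8, 83, 41, 23, 35, 97]
Step 1: min=8 at 2
  Swap: [8, 63, 84, 83, 41, 23, 35, 97]
Step 2: min=23 at 5
  Swap: [8, 23, 84, 83, 41, 63, 35, 97]

After 2 steps: [8, 23, 84, 83, 41, 63, 35, 97]


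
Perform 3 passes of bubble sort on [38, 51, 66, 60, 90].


Initial: [38, 51, 66, 60, 90]
Pass 1: [38, 51, 60, 66, 90] (1 swaps)
Pass 2: [38, 51, 60, 66, 90] (0 swaps)
Pass 3: [38, 51, 60, 66, 90] (0 swaps)

After 3 passes: [38, 51, 60, 66, 90]


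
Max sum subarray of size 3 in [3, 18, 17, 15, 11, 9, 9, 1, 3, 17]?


[0:3]: 38
[1:4]: 50
[2:5]: 43
[3:6]: 35
[4:7]: 29
[5:8]: 19
[6:9]: 13
[7:10]: 21

Max: 50 at [1:4]


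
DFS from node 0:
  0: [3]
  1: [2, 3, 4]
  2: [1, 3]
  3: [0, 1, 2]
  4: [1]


Visit 0, push [3]
Visit 3, push [2, 1]
Visit 1, push [4, 2]
Visit 2, push []
Visit 4, push []

DFS order: [0, 3, 1, 2, 4]


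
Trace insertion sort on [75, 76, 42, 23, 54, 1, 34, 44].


Initial: [75, 76, 42, 23, 54, 1, 34, 44]
Insert 76: [75, 76, 42, 23, 54, 1, 34, 44]
Insert 42: [42, 75, 76, 23, 54, 1, 34, 44]
Insert 23: [23, 42, 75, 76, 54, 1, 34, 44]
Insert 54: [23, 42, 54, 75, 76, 1, 34, 44]
Insert 1: [1, 23, 42, 54, 75, 76, 34, 44]
Insert 34: [1, 23, 34, 42, 54, 75, 76, 44]
Insert 44: [1, 23, 34, 42, 44, 54, 75, 76]

Sorted: [1, 23, 34, 42, 44, 54, 75, 76]


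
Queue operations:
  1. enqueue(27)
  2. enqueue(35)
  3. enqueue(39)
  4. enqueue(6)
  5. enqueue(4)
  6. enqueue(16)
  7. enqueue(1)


enqueue(27) -> [27]
enqueue(35) -> [27, 35]
enqueue(39) -> [27, 35, 39]
enqueue(6) -> [27, 35, 39, 6]
enqueue(4) -> [27, 35, 39, 6, 4]
enqueue(16) -> [27, 35, 39, 6, 4, 16]
enqueue(1) -> [27, 35, 39, 6, 4, 16, 1]

Final queue: [27, 35, 39, 6, 4, 16, 1]


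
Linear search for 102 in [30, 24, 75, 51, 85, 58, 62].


i=0: 30!=102
i=1: 24!=102
i=2: 75!=102
i=3: 51!=102
i=4: 85!=102
i=5: 58!=102
i=6: 62!=102

Not found, 7 comps


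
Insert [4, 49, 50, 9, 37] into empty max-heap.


Insert 4: [4]
Insert 49: [49, 4]
Insert 50: [50, 4, 49]
Insert 9: [50, 9, 49, 4]
Insert 37: [50, 37, 49, 4, 9]

Final heap: [50, 37, 49, 4, 9]


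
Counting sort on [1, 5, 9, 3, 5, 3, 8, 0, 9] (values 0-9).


Input: [1, 5, 9, 3, 5, 3, 8, 0, 9]
Counts: [1, 1, 0, 2, 0, 2, 0, 0, 1, 2]

Sorted: [0, 1, 3, 3, 5, 5, 8, 9, 9]


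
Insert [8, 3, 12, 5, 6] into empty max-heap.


Insert 8: [8]
Insert 3: [8, 3]
Insert 12: [12, 3, 8]
Insert 5: [12, 5, 8, 3]
Insert 6: [12, 6, 8, 3, 5]

Final heap: [12, 6, 8, 3, 5]


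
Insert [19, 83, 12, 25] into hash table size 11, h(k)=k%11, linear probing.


Insert 19: h=8 -> slot 8
Insert 83: h=6 -> slot 6
Insert 12: h=1 -> slot 1
Insert 25: h=3 -> slot 3

Table: [None, 12, None, 25, None, None, 83, None, 19, None, None]


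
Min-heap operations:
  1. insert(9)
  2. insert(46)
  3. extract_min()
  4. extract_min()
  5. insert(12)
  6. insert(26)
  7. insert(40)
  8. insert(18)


insert(9) -> [9]
insert(46) -> [9, 46]
extract_min()->9, [46]
extract_min()->46, []
insert(12) -> [12]
insert(26) -> [12, 26]
insert(40) -> [12, 26, 40]
insert(18) -> [12, 18, 40, 26]

Final heap: [12, 18, 40, 26]


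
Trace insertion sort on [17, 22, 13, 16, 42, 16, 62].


Initial: [17, 22, 13, 16, 42, 16, 62]
Insert 22: [17, 22, 13, 16, 42, 16, 62]
Insert 13: [13, 17, 22, 16, 42, 16, 62]
Insert 16: [13, 16, 17, 22, 42, 16, 62]
Insert 42: [13, 16, 17, 22, 42, 16, 62]
Insert 16: [13, 16, 16, 17, 22, 42, 62]
Insert 62: [13, 16, 16, 17, 22, 42, 62]

Sorted: [13, 16, 16, 17, 22, 42, 62]


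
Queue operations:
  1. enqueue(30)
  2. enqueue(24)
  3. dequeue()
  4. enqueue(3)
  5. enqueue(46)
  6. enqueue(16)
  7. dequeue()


enqueue(30) -> [30]
enqueue(24) -> [30, 24]
dequeue()->30, [24]
enqueue(3) -> [24, 3]
enqueue(46) -> [24, 3, 46]
enqueue(16) -> [24, 3, 46, 16]
dequeue()->24, [3, 46, 16]

Final queue: [3, 46, 16]


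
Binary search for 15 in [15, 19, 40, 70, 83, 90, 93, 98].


Step 1: lo=0, hi=7, mid=3, val=70
Step 2: lo=0, hi=2, mid=1, val=19
Step 3: lo=0, hi=0, mid=0, val=15

Found at index 0


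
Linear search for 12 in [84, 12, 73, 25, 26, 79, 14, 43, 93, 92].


i=0: 84!=12
i=1: 12==12 found!

Found at 1, 2 comps


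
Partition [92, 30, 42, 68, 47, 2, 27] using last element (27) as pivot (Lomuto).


Pivot: 27
  2 <= 27: swap -> [2, 30, 42, 68, 47, 92, 27]
Place pivot at 1: [2, 27, 42, 68, 47, 92, 30]

Partitioned: [2, 27, 42, 68, 47, 92, 30]


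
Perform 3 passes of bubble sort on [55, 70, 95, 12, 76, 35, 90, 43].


Initial: [55, 70, 95, 12, 76, 35, 90, 43]
Pass 1: [55, 70, 12, 76, 35, 90, 43, 95] (5 swaps)
Pass 2: [55, 12, 70, 35, 76, 43, 90, 95] (3 swaps)
Pass 3: [12, 55, 35, 70, 43, 76, 90, 95] (3 swaps)

After 3 passes: [12, 55, 35, 70, 43, 76, 90, 95]


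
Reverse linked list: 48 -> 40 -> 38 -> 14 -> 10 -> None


Step 1: curr=48, set curr.next=prev(None) | reversed so far: 48
Step 2: curr=40, set curr.next=prev(48) | reversed so far: 40 -> 48
Step 3: curr=38, set curr.next=prev(40) | reversed so far: 38 -> 40 -> 48
Step 4: curr=14, set curr.next=prev(38) | reversed so far: 14 -> 38 -> 40 -> 48
Step 5: curr=10, set curr.next=prev(14) | reversed so far: 10 -> 14 -> 38 -> 40 -> 48

10 -> 14 -> 38 -> 40 -> 48 -> None


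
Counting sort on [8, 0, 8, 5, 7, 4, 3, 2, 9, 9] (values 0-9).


Input: [8, 0, 8, 5, 7, 4, 3, 2, 9, 9]
Counts: [1, 0, 1, 1, 1, 1, 0, 1, 2, 2]

Sorted: [0, 2, 3, 4, 5, 7, 8, 8, 9, 9]


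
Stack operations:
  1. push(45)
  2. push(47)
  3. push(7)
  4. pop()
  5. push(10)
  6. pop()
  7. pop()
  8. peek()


push(45) -> [45]
push(47) -> [45, 47]
push(7) -> [45, 47, 7]
pop()->7, [45, 47]
push(10) -> [45, 47, 10]
pop()->10, [45, 47]
pop()->47, [45]
peek()->45

Final stack: [45]


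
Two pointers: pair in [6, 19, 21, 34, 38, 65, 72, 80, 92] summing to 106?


lo=0(6)+hi=8(92)=98
lo=1(19)+hi=8(92)=111
lo=1(19)+hi=7(80)=99
lo=2(21)+hi=7(80)=101
lo=3(34)+hi=7(80)=114
lo=3(34)+hi=6(72)=106

Yes: 34+72=106


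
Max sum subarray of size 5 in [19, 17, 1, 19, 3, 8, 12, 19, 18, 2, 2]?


[0:5]: 59
[1:6]: 48
[2:7]: 43
[3:8]: 61
[4:9]: 60
[5:10]: 59
[6:11]: 53

Max: 61 at [3:8]


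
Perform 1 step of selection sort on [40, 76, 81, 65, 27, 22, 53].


Initial: [40, 76, 81, 65, 27, 22, 53]
Step 1: min=22 at 5
  Swap: [22, 76, 81, 65, 27, 40, 53]

After 1 step: [22, 76, 81, 65, 27, 40, 53]


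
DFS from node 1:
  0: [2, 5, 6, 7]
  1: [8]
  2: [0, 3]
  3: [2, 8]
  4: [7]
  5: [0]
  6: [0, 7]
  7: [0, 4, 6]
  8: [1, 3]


Visit 1, push [8]
Visit 8, push [3]
Visit 3, push [2]
Visit 2, push [0]
Visit 0, push [7, 6, 5]
Visit 5, push []
Visit 6, push [7]
Visit 7, push [4]
Visit 4, push []

DFS order: [1, 8, 3, 2, 0, 5, 6, 7, 4]


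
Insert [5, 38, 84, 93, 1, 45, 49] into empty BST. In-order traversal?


Insert 5: root
Insert 38: R from 5
Insert 84: R from 5 -> R from 38
Insert 93: R from 5 -> R from 38 -> R from 84
Insert 1: L from 5
Insert 45: R from 5 -> R from 38 -> L from 84
Insert 49: R from 5 -> R from 38 -> L from 84 -> R from 45

In-order: [1, 5, 38, 45, 49, 84, 93]


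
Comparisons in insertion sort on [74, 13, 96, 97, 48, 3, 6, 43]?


Algorithm: insertion sort
Input: [74, 13, 96, 97, 48, 3, 6, 43]
Sorted: [3, 6, 13, 43, 48, 74, 96, 97]

23


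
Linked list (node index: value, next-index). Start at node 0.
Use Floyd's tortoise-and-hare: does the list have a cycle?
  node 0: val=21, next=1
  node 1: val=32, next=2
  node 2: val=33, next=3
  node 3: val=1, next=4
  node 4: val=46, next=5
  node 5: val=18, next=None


Floyd's tortoise (slow, +1) and hare (fast, +2):
  init: slow=0, fast=0
  step 1: slow=1, fast=2
  step 2: slow=2, fast=4
  step 3: fast 4->5->None, no cycle

Cycle: no


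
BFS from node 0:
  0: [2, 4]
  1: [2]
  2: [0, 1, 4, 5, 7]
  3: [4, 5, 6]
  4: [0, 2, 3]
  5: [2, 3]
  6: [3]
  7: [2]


Visit 0, enqueue [2, 4]
Visit 2, enqueue [1, 5, 7]
Visit 4, enqueue [3]
Visit 1, enqueue []
Visit 5, enqueue []
Visit 7, enqueue []
Visit 3, enqueue [6]
Visit 6, enqueue []

BFS order: [0, 2, 4, 1, 5, 7, 3, 6]


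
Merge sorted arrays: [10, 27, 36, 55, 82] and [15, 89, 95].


Take 10 from A
Take 15 from B
Take 27 from A
Take 36 from A
Take 55 from A
Take 82 from A

Merged: [10, 15, 27, 36, 55, 82, 89, 95]


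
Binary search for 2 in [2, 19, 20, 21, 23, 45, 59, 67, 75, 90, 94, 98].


Step 1: lo=0, hi=11, mid=5, val=45
Step 2: lo=0, hi=4, mid=2, val=20
Step 3: lo=0, hi=1, mid=0, val=2

Found at index 0


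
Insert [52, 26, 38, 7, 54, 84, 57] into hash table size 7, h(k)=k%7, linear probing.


Insert 52: h=3 -> slot 3
Insert 26: h=5 -> slot 5
Insert 38: h=3, 1 probes -> slot 4
Insert 7: h=0 -> slot 0
Insert 54: h=5, 1 probes -> slot 6
Insert 84: h=0, 1 probes -> slot 1
Insert 57: h=1, 1 probes -> slot 2

Table: [7, 84, 57, 52, 38, 26, 54]


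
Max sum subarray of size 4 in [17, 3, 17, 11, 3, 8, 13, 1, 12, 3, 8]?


[0:4]: 48
[1:5]: 34
[2:6]: 39
[3:7]: 35
[4:8]: 25
[5:9]: 34
[6:10]: 29
[7:11]: 24

Max: 48 at [0:4]


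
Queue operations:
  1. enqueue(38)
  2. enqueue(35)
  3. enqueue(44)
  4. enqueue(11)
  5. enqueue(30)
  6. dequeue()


enqueue(38) -> [38]
enqueue(35) -> [38, 35]
enqueue(44) -> [38, 35, 44]
enqueue(11) -> [38, 35, 44, 11]
enqueue(30) -> [38, 35, 44, 11, 30]
dequeue()->38, [35, 44, 11, 30]

Final queue: [35, 44, 11, 30]


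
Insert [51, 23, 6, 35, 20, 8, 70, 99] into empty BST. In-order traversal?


Insert 51: root
Insert 23: L from 51
Insert 6: L from 51 -> L from 23
Insert 35: L from 51 -> R from 23
Insert 20: L from 51 -> L from 23 -> R from 6
Insert 8: L from 51 -> L from 23 -> R from 6 -> L from 20
Insert 70: R from 51
Insert 99: R from 51 -> R from 70

In-order: [6, 8, 20, 23, 35, 51, 70, 99]


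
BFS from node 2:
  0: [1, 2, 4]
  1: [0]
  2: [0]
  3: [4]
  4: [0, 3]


Visit 2, enqueue [0]
Visit 0, enqueue [1, 4]
Visit 1, enqueue []
Visit 4, enqueue [3]
Visit 3, enqueue []

BFS order: [2, 0, 1, 4, 3]


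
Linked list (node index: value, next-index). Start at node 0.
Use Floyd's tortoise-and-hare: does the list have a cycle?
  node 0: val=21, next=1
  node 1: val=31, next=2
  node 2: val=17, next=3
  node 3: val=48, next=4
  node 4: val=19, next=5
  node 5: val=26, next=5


Floyd's tortoise (slow, +1) and hare (fast, +2):
  init: slow=0, fast=0
  step 1: slow=1, fast=2
  step 2: slow=2, fast=4
  step 3: slow=3, fast=5
  step 4: slow=4, fast=5
  step 5: slow=5, fast=5
  slow == fast at node 5: cycle detected

Cycle: yes


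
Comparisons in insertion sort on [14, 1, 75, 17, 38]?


Algorithm: insertion sort
Input: [14, 1, 75, 17, 38]
Sorted: [1, 14, 17, 38, 75]

6


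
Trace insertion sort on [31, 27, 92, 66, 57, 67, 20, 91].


Initial: [31, 27, 92, 66, 57, 67, 20, 91]
Insert 27: [27, 31, 92, 66, 57, 67, 20, 91]
Insert 92: [27, 31, 92, 66, 57, 67, 20, 91]
Insert 66: [27, 31, 66, 92, 57, 67, 20, 91]
Insert 57: [27, 31, 57, 66, 92, 67, 20, 91]
Insert 67: [27, 31, 57, 66, 67, 92, 20, 91]
Insert 20: [20, 27, 31, 57, 66, 67, 92, 91]
Insert 91: [20, 27, 31, 57, 66, 67, 91, 92]

Sorted: [20, 27, 31, 57, 66, 67, 91, 92]


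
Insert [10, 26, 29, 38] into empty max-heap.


Insert 10: [10]
Insert 26: [26, 10]
Insert 29: [29, 10, 26]
Insert 38: [38, 29, 26, 10]

Final heap: [38, 29, 26, 10]


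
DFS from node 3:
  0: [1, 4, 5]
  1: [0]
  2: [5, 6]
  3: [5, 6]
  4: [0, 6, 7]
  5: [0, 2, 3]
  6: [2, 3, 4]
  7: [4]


Visit 3, push [6, 5]
Visit 5, push [2, 0]
Visit 0, push [4, 1]
Visit 1, push []
Visit 4, push [7, 6]
Visit 6, push [2]
Visit 2, push []
Visit 7, push []

DFS order: [3, 5, 0, 1, 4, 6, 2, 7]


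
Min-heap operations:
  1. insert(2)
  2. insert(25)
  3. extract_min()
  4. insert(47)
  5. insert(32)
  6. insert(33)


insert(2) -> [2]
insert(25) -> [2, 25]
extract_min()->2, [25]
insert(47) -> [25, 47]
insert(32) -> [25, 47, 32]
insert(33) -> [25, 33, 32, 47]

Final heap: [25, 33, 32, 47]


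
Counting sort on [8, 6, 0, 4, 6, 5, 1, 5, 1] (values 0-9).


Input: [8, 6, 0, 4, 6, 5, 1, 5, 1]
Counts: [1, 2, 0, 0, 1, 2, 2, 0, 1, 0]

Sorted: [0, 1, 1, 4, 5, 5, 6, 6, 8]


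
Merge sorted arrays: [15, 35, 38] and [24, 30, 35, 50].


Take 15 from A
Take 24 from B
Take 30 from B
Take 35 from A
Take 35 from B
Take 38 from A

Merged: [15, 24, 30, 35, 35, 38, 50]


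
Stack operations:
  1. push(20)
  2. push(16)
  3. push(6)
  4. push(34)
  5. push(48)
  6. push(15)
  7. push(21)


push(20) -> [20]
push(16) -> [20, 16]
push(6) -> [20, 16, 6]
push(34) -> [20, 16, 6, 34]
push(48) -> [20, 16, 6, 34, 48]
push(15) -> [20, 16, 6, 34, 48, 15]
push(21) -> [20, 16, 6, 34, 48, 15, 21]

Final stack: [20, 16, 6, 34, 48, 15, 21]


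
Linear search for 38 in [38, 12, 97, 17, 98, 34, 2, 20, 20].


i=0: 38==38 found!

Found at 0, 1 comps


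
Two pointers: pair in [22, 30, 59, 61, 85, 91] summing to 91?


lo=0(22)+hi=5(91)=113
lo=0(22)+hi=4(85)=107
lo=0(22)+hi=3(61)=83
lo=1(30)+hi=3(61)=91

Yes: 30+61=91


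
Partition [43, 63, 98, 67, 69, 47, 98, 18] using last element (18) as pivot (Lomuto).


Pivot: 18
Place pivot at 0: [18, 63, 98, 67, 69, 47, 98, 43]

Partitioned: [18, 63, 98, 67, 69, 47, 98, 43]


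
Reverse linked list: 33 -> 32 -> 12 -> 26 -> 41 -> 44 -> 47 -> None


Step 1: curr=33, set curr.next=prev(None) | reversed so far: 33
Step 2: curr=32, set curr.next=prev(33) | reversed so far: 32 -> 33
Step 3: curr=12, set curr.next=prev(32) | reversed so far: 12 -> 32 -> 33
Step 4: curr=26, set curr.next=prev(12) | reversed so far: 26 -> 12 -> 32 -> 33
Step 5: curr=41, set curr.next=prev(26) | reversed so far: 41 -> 26 -> 12 -> 32 -> 33
Step 6: curr=44, set curr.next=prev(41) | reversed so far: 44 -> 41 -> 26 -> 12 -> 32 -> 33
Step 7: curr=47, set curr.next=prev(44) | reversed so far: 47 -> 44 -> 41 -> 26 -> 12 -> 32 -> 33

47 -> 44 -> 41 -> 26 -> 12 -> 32 -> 33 -> None


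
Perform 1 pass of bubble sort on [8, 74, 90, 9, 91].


Initial: [8, 74, 90, 9, 91]
Pass 1: [8, 74, 9, 90, 91] (1 swaps)

After 1 pass: [8, 74, 9, 90, 91]


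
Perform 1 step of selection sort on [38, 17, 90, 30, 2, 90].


Initial: [38, 17, 90, 30, 2, 90]
Step 1: min=2 at 4
  Swap: [2, 17, 90, 30, 38, 90]

After 1 step: [2, 17, 90, 30, 38, 90]


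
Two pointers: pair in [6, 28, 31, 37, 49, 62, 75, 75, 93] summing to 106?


lo=0(6)+hi=8(93)=99
lo=1(28)+hi=8(93)=121
lo=1(28)+hi=7(75)=103
lo=2(31)+hi=7(75)=106

Yes: 31+75=106


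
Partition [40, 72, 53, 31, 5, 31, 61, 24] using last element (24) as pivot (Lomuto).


Pivot: 24
  5 <= 24: swap -> [5, 72, 53, 31, 40, 31, 61, 24]
Place pivot at 1: [5, 24, 53, 31, 40, 31, 61, 72]

Partitioned: [5, 24, 53, 31, 40, 31, 61, 72]


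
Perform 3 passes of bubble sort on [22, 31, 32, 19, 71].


Initial: [22, 31, 32, 19, 71]
Pass 1: [22, 31, 19, 32, 71] (1 swaps)
Pass 2: [22, 19, 31, 32, 71] (1 swaps)
Pass 3: [19, 22, 31, 32, 71] (1 swaps)

After 3 passes: [19, 22, 31, 32, 71]


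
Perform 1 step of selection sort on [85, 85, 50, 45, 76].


Initial: [85, 85, 50, 45, 76]
Step 1: min=45 at 3
  Swap: [45, 85, 50, 85, 76]

After 1 step: [45, 85, 50, 85, 76]


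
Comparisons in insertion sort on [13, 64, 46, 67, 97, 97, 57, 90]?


Algorithm: insertion sort
Input: [13, 64, 46, 67, 97, 97, 57, 90]
Sorted: [13, 46, 57, 64, 67, 90, 97, 97]

14


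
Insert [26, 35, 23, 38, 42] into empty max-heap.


Insert 26: [26]
Insert 35: [35, 26]
Insert 23: [35, 26, 23]
Insert 38: [38, 35, 23, 26]
Insert 42: [42, 38, 23, 26, 35]

Final heap: [42, 38, 23, 26, 35]


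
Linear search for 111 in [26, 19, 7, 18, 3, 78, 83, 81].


i=0: 26!=111
i=1: 19!=111
i=2: 7!=111
i=3: 18!=111
i=4: 3!=111
i=5: 78!=111
i=6: 83!=111
i=7: 81!=111

Not found, 8 comps


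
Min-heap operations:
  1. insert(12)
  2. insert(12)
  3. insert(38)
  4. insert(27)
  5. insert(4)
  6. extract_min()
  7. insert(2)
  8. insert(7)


insert(12) -> [12]
insert(12) -> [12, 12]
insert(38) -> [12, 12, 38]
insert(27) -> [12, 12, 38, 27]
insert(4) -> [4, 12, 38, 27, 12]
extract_min()->4, [12, 12, 38, 27]
insert(2) -> [2, 12, 38, 27, 12]
insert(7) -> [2, 12, 7, 27, 12, 38]

Final heap: [2, 12, 7, 27, 12, 38]


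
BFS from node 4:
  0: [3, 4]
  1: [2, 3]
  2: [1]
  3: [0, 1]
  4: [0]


Visit 4, enqueue [0]
Visit 0, enqueue [3]
Visit 3, enqueue [1]
Visit 1, enqueue [2]
Visit 2, enqueue []

BFS order: [4, 0, 3, 1, 2]


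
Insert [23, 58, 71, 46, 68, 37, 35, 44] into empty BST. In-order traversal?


Insert 23: root
Insert 58: R from 23
Insert 71: R from 23 -> R from 58
Insert 46: R from 23 -> L from 58
Insert 68: R from 23 -> R from 58 -> L from 71
Insert 37: R from 23 -> L from 58 -> L from 46
Insert 35: R from 23 -> L from 58 -> L from 46 -> L from 37
Insert 44: R from 23 -> L from 58 -> L from 46 -> R from 37

In-order: [23, 35, 37, 44, 46, 58, 68, 71]


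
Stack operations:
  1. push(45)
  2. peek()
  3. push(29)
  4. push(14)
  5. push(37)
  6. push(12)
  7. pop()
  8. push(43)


push(45) -> [45]
peek()->45
push(29) -> [45, 29]
push(14) -> [45, 29, 14]
push(37) -> [45, 29, 14, 37]
push(12) -> [45, 29, 14, 37, 12]
pop()->12, [45, 29, 14, 37]
push(43) -> [45, 29, 14, 37, 43]

Final stack: [45, 29, 14, 37, 43]


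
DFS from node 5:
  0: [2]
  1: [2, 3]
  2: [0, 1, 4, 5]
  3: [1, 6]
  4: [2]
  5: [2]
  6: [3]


Visit 5, push [2]
Visit 2, push [4, 1, 0]
Visit 0, push []
Visit 1, push [3]
Visit 3, push [6]
Visit 6, push []
Visit 4, push []

DFS order: [5, 2, 0, 1, 3, 6, 4]


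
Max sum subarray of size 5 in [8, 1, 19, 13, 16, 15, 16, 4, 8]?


[0:5]: 57
[1:6]: 64
[2:7]: 79
[3:8]: 64
[4:9]: 59

Max: 79 at [2:7]


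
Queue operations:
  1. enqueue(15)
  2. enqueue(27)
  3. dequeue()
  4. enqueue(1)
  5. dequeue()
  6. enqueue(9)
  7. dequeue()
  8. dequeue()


enqueue(15) -> [15]
enqueue(27) -> [15, 27]
dequeue()->15, [27]
enqueue(1) -> [27, 1]
dequeue()->27, [1]
enqueue(9) -> [1, 9]
dequeue()->1, [9]
dequeue()->9, []

Final queue: []


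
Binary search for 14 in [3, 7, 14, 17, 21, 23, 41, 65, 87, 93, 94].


Step 1: lo=0, hi=10, mid=5, val=23
Step 2: lo=0, hi=4, mid=2, val=14

Found at index 2


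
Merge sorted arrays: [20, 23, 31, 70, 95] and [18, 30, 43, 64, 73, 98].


Take 18 from B
Take 20 from A
Take 23 from A
Take 30 from B
Take 31 from A
Take 43 from B
Take 64 from B
Take 70 from A
Take 73 from B
Take 95 from A

Merged: [18, 20, 23, 30, 31, 43, 64, 70, 73, 95, 98]


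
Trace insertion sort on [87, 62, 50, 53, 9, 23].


Initial: [87, 62, 50, 53, 9, 23]
Insert 62: [62, 87, 50, 53, 9, 23]
Insert 50: [50, 62, 87, 53, 9, 23]
Insert 53: [50, 53, 62, 87, 9, 23]
Insert 9: [9, 50, 53, 62, 87, 23]
Insert 23: [9, 23, 50, 53, 62, 87]

Sorted: [9, 23, 50, 53, 62, 87]


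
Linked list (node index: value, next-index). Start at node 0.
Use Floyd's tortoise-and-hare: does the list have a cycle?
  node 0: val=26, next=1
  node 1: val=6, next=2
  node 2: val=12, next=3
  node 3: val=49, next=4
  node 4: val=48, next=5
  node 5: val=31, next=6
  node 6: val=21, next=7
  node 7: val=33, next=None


Floyd's tortoise (slow, +1) and hare (fast, +2):
  init: slow=0, fast=0
  step 1: slow=1, fast=2
  step 2: slow=2, fast=4
  step 3: slow=3, fast=6
  step 4: fast 6->7->None, no cycle

Cycle: no


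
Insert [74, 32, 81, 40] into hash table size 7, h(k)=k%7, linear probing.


Insert 74: h=4 -> slot 4
Insert 32: h=4, 1 probes -> slot 5
Insert 81: h=4, 2 probes -> slot 6
Insert 40: h=5, 2 probes -> slot 0

Table: [40, None, None, None, 74, 32, 81]


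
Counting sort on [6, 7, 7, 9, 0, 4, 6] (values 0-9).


Input: [6, 7, 7, 9, 0, 4, 6]
Counts: [1, 0, 0, 0, 1, 0, 2, 2, 0, 1]

Sorted: [0, 4, 6, 6, 7, 7, 9]


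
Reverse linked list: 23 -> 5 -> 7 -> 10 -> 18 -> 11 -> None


Step 1: curr=23, set curr.next=prev(None) | reversed so far: 23
Step 2: curr=5, set curr.next=prev(23) | reversed so far: 5 -> 23
Step 3: curr=7, set curr.next=prev(5) | reversed so far: 7 -> 5 -> 23
Step 4: curr=10, set curr.next=prev(7) | reversed so far: 10 -> 7 -> 5 -> 23
Step 5: curr=18, set curr.next=prev(10) | reversed so far: 18 -> 10 -> 7 -> 5 -> 23
Step 6: curr=11, set curr.next=prev(18) | reversed so far: 11 -> 18 -> 10 -> 7 -> 5 -> 23

11 -> 18 -> 10 -> 7 -> 5 -> 23 -> None


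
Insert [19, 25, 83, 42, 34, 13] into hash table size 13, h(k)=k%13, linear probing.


Insert 19: h=6 -> slot 6
Insert 25: h=12 -> slot 12
Insert 83: h=5 -> slot 5
Insert 42: h=3 -> slot 3
Insert 34: h=8 -> slot 8
Insert 13: h=0 -> slot 0

Table: [13, None, None, 42, None, 83, 19, None, 34, None, None, None, 25]


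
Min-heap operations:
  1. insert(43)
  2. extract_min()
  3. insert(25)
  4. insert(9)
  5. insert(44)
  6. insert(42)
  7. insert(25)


insert(43) -> [43]
extract_min()->43, []
insert(25) -> [25]
insert(9) -> [9, 25]
insert(44) -> [9, 25, 44]
insert(42) -> [9, 25, 44, 42]
insert(25) -> [9, 25, 44, 42, 25]

Final heap: [9, 25, 44, 42, 25]


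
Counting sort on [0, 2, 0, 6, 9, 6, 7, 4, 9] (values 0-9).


Input: [0, 2, 0, 6, 9, 6, 7, 4, 9]
Counts: [2, 0, 1, 0, 1, 0, 2, 1, 0, 2]

Sorted: [0, 0, 2, 4, 6, 6, 7, 9, 9]


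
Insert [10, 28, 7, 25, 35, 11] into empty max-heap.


Insert 10: [10]
Insert 28: [28, 10]
Insert 7: [28, 10, 7]
Insert 25: [28, 25, 7, 10]
Insert 35: [35, 28, 7, 10, 25]
Insert 11: [35, 28, 11, 10, 25, 7]

Final heap: [35, 28, 11, 10, 25, 7]


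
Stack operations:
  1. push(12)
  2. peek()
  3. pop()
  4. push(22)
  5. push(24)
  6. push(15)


push(12) -> [12]
peek()->12
pop()->12, []
push(22) -> [22]
push(24) -> [22, 24]
push(15) -> [22, 24, 15]

Final stack: [22, 24, 15]


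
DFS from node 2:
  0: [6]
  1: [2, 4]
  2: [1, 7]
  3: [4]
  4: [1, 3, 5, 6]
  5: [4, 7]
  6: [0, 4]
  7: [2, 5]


Visit 2, push [7, 1]
Visit 1, push [4]
Visit 4, push [6, 5, 3]
Visit 3, push []
Visit 5, push [7]
Visit 7, push []
Visit 6, push [0]
Visit 0, push []

DFS order: [2, 1, 4, 3, 5, 7, 6, 0]


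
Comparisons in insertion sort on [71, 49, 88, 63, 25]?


Algorithm: insertion sort
Input: [71, 49, 88, 63, 25]
Sorted: [25, 49, 63, 71, 88]

9


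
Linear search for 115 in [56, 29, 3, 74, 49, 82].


i=0: 56!=115
i=1: 29!=115
i=2: 3!=115
i=3: 74!=115
i=4: 49!=115
i=5: 82!=115

Not found, 6 comps


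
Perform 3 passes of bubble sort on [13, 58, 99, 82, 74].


Initial: [13, 58, 99, 82, 74]
Pass 1: [13, 58, 82, 74, 99] (2 swaps)
Pass 2: [13, 58, 74, 82, 99] (1 swaps)
Pass 3: [13, 58, 74, 82, 99] (0 swaps)

After 3 passes: [13, 58, 74, 82, 99]


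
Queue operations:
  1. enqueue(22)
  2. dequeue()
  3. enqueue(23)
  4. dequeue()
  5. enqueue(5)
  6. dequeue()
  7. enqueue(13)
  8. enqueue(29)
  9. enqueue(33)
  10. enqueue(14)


enqueue(22) -> [22]
dequeue()->22, []
enqueue(23) -> [23]
dequeue()->23, []
enqueue(5) -> [5]
dequeue()->5, []
enqueue(13) -> [13]
enqueue(29) -> [13, 29]
enqueue(33) -> [13, 29, 33]
enqueue(14) -> [13, 29, 33, 14]

Final queue: [13, 29, 33, 14]


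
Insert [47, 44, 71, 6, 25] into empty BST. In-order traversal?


Insert 47: root
Insert 44: L from 47
Insert 71: R from 47
Insert 6: L from 47 -> L from 44
Insert 25: L from 47 -> L from 44 -> R from 6

In-order: [6, 25, 44, 47, 71]


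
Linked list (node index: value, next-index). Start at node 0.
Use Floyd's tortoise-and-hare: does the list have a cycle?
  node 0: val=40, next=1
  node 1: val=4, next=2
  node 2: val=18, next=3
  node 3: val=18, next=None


Floyd's tortoise (slow, +1) and hare (fast, +2):
  init: slow=0, fast=0
  step 1: slow=1, fast=2
  step 2: fast 2->3->None, no cycle

Cycle: no


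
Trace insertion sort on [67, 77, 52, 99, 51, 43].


Initial: [67, 77, 52, 99, 51, 43]
Insert 77: [67, 77, 52, 99, 51, 43]
Insert 52: [52, 67, 77, 99, 51, 43]
Insert 99: [52, 67, 77, 99, 51, 43]
Insert 51: [51, 52, 67, 77, 99, 43]
Insert 43: [43, 51, 52, 67, 77, 99]

Sorted: [43, 51, 52, 67, 77, 99]


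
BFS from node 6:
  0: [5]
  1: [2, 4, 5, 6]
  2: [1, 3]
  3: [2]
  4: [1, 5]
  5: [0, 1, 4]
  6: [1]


Visit 6, enqueue [1]
Visit 1, enqueue [2, 4, 5]
Visit 2, enqueue [3]
Visit 4, enqueue []
Visit 5, enqueue [0]
Visit 3, enqueue []
Visit 0, enqueue []

BFS order: [6, 1, 2, 4, 5, 3, 0]


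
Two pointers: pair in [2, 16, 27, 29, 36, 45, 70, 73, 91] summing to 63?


lo=0(2)+hi=8(91)=93
lo=0(2)+hi=7(73)=75
lo=0(2)+hi=6(70)=72
lo=0(2)+hi=5(45)=47
lo=1(16)+hi=5(45)=61
lo=2(27)+hi=5(45)=72
lo=2(27)+hi=4(36)=63

Yes: 27+36=63


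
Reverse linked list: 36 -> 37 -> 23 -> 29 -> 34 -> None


Step 1: curr=36, set curr.next=prev(None) | reversed so far: 36
Step 2: curr=37, set curr.next=prev(36) | reversed so far: 37 -> 36
Step 3: curr=23, set curr.next=prev(37) | reversed so far: 23 -> 37 -> 36
Step 4: curr=29, set curr.next=prev(23) | reversed so far: 29 -> 23 -> 37 -> 36
Step 5: curr=34, set curr.next=prev(29) | reversed so far: 34 -> 29 -> 23 -> 37 -> 36

34 -> 29 -> 23 -> 37 -> 36 -> None


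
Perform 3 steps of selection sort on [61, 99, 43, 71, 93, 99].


Initial: [61, 99, 43, 71, 93, 99]
Step 1: min=43 at 2
  Swap: [43, 99, 61, 71, 93, 99]
Step 2: min=61 at 2
  Swap: [43, 61, 99, 71, 93, 99]
Step 3: min=71 at 3
  Swap: [43, 61, 71, 99, 93, 99]

After 3 steps: [43, 61, 71, 99, 93, 99]


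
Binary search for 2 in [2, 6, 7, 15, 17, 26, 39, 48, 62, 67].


Step 1: lo=0, hi=9, mid=4, val=17
Step 2: lo=0, hi=3, mid=1, val=6
Step 3: lo=0, hi=0, mid=0, val=2

Found at index 0


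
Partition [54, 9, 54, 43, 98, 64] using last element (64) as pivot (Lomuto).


Pivot: 64
  54 <= 64: advance i (no swap)
  9 <= 64: advance i (no swap)
  54 <= 64: advance i (no swap)
  43 <= 64: advance i (no swap)
Place pivot at 4: [54, 9, 54, 43, 64, 98]

Partitioned: [54, 9, 54, 43, 64, 98]


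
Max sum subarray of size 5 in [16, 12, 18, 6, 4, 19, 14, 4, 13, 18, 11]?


[0:5]: 56
[1:6]: 59
[2:7]: 61
[3:8]: 47
[4:9]: 54
[5:10]: 68
[6:11]: 60

Max: 68 at [5:10]


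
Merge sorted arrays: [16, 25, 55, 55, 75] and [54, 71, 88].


Take 16 from A
Take 25 from A
Take 54 from B
Take 55 from A
Take 55 from A
Take 71 from B
Take 75 from A

Merged: [16, 25, 54, 55, 55, 71, 75, 88]


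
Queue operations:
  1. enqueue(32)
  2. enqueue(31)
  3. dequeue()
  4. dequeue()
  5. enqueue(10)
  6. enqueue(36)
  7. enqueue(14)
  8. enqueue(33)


enqueue(32) -> [32]
enqueue(31) -> [32, 31]
dequeue()->32, [31]
dequeue()->31, []
enqueue(10) -> [10]
enqueue(36) -> [10, 36]
enqueue(14) -> [10, 36, 14]
enqueue(33) -> [10, 36, 14, 33]

Final queue: [10, 36, 14, 33]


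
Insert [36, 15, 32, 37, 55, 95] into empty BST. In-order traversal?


Insert 36: root
Insert 15: L from 36
Insert 32: L from 36 -> R from 15
Insert 37: R from 36
Insert 55: R from 36 -> R from 37
Insert 95: R from 36 -> R from 37 -> R from 55

In-order: [15, 32, 36, 37, 55, 95]


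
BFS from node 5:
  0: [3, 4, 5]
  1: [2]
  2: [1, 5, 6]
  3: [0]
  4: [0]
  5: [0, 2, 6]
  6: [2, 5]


Visit 5, enqueue [0, 2, 6]
Visit 0, enqueue [3, 4]
Visit 2, enqueue [1]
Visit 6, enqueue []
Visit 3, enqueue []
Visit 4, enqueue []
Visit 1, enqueue []

BFS order: [5, 0, 2, 6, 3, 4, 1]


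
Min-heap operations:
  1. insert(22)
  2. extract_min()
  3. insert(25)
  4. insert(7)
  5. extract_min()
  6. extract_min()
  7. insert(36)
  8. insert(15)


insert(22) -> [22]
extract_min()->22, []
insert(25) -> [25]
insert(7) -> [7, 25]
extract_min()->7, [25]
extract_min()->25, []
insert(36) -> [36]
insert(15) -> [15, 36]

Final heap: [15, 36]


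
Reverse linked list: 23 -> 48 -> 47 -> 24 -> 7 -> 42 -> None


Step 1: curr=23, set curr.next=prev(None) | reversed so far: 23
Step 2: curr=48, set curr.next=prev(23) | reversed so far: 48 -> 23
Step 3: curr=47, set curr.next=prev(48) | reversed so far: 47 -> 48 -> 23
Step 4: curr=24, set curr.next=prev(47) | reversed so far: 24 -> 47 -> 48 -> 23
Step 5: curr=7, set curr.next=prev(24) | reversed so far: 7 -> 24 -> 47 -> 48 -> 23
Step 6: curr=42, set curr.next=prev(7) | reversed so far: 42 -> 7 -> 24 -> 47 -> 48 -> 23

42 -> 7 -> 24 -> 47 -> 48 -> 23 -> None


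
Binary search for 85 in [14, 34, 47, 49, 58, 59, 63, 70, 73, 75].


Step 1: lo=0, hi=9, mid=4, val=58
Step 2: lo=5, hi=9, mid=7, val=70
Step 3: lo=8, hi=9, mid=8, val=73
Step 4: lo=9, hi=9, mid=9, val=75

Not found


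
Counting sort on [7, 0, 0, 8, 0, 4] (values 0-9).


Input: [7, 0, 0, 8, 0, 4]
Counts: [3, 0, 0, 0, 1, 0, 0, 1, 1, 0]

Sorted: [0, 0, 0, 4, 7, 8]


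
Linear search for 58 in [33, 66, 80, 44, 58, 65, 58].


i=0: 33!=58
i=1: 66!=58
i=2: 80!=58
i=3: 44!=58
i=4: 58==58 found!

Found at 4, 5 comps


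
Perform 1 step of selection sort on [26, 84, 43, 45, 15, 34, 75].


Initial: [26, 84, 43, 45, 15, 34, 75]
Step 1: min=15 at 4
  Swap: [15, 84, 43, 45, 26, 34, 75]

After 1 step: [15, 84, 43, 45, 26, 34, 75]


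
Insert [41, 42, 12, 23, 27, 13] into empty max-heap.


Insert 41: [41]
Insert 42: [42, 41]
Insert 12: [42, 41, 12]
Insert 23: [42, 41, 12, 23]
Insert 27: [42, 41, 12, 23, 27]
Insert 13: [42, 41, 13, 23, 27, 12]

Final heap: [42, 41, 13, 23, 27, 12]


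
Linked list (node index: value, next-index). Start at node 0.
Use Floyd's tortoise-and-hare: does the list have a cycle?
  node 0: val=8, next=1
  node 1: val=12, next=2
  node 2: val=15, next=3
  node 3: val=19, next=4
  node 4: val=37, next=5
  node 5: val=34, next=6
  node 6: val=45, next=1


Floyd's tortoise (slow, +1) and hare (fast, +2):
  init: slow=0, fast=0
  step 1: slow=1, fast=2
  step 2: slow=2, fast=4
  step 3: slow=3, fast=6
  step 4: slow=4, fast=2
  step 5: slow=5, fast=4
  step 6: slow=6, fast=6
  slow == fast at node 6: cycle detected

Cycle: yes


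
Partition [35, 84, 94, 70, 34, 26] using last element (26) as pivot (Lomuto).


Pivot: 26
Place pivot at 0: [26, 84, 94, 70, 34, 35]

Partitioned: [26, 84, 94, 70, 34, 35]


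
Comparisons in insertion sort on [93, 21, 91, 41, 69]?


Algorithm: insertion sort
Input: [93, 21, 91, 41, 69]
Sorted: [21, 41, 69, 91, 93]

9


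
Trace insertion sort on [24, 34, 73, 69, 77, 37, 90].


Initial: [24, 34, 73, 69, 77, 37, 90]
Insert 34: [24, 34, 73, 69, 77, 37, 90]
Insert 73: [24, 34, 73, 69, 77, 37, 90]
Insert 69: [24, 34, 69, 73, 77, 37, 90]
Insert 77: [24, 34, 69, 73, 77, 37, 90]
Insert 37: [24, 34, 37, 69, 73, 77, 90]
Insert 90: [24, 34, 37, 69, 73, 77, 90]

Sorted: [24, 34, 37, 69, 73, 77, 90]


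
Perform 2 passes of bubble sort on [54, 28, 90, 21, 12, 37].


Initial: [54, 28, 90, 21, 12, 37]
Pass 1: [28, 54, 21, 12, 37, 90] (4 swaps)
Pass 2: [28, 21, 12, 37, 54, 90] (3 swaps)

After 2 passes: [28, 21, 12, 37, 54, 90]


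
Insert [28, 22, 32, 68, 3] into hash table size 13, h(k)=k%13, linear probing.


Insert 28: h=2 -> slot 2
Insert 22: h=9 -> slot 9
Insert 32: h=6 -> slot 6
Insert 68: h=3 -> slot 3
Insert 3: h=3, 1 probes -> slot 4

Table: [None, None, 28, 68, 3, None, 32, None, None, 22, None, None, None]


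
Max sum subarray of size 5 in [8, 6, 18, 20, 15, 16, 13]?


[0:5]: 67
[1:6]: 75
[2:7]: 82

Max: 82 at [2:7]


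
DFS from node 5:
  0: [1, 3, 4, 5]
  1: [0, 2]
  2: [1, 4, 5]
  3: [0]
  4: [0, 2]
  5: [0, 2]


Visit 5, push [2, 0]
Visit 0, push [4, 3, 1]
Visit 1, push [2]
Visit 2, push [4]
Visit 4, push []
Visit 3, push []

DFS order: [5, 0, 1, 2, 4, 3]


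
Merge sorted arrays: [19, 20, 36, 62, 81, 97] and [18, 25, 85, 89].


Take 18 from B
Take 19 from A
Take 20 from A
Take 25 from B
Take 36 from A
Take 62 from A
Take 81 from A
Take 85 from B
Take 89 from B

Merged: [18, 19, 20, 25, 36, 62, 81, 85, 89, 97]


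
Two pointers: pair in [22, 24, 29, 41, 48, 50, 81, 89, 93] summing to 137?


lo=0(22)+hi=8(93)=115
lo=1(24)+hi=8(93)=117
lo=2(29)+hi=8(93)=122
lo=3(41)+hi=8(93)=134
lo=4(48)+hi=8(93)=141
lo=4(48)+hi=7(89)=137

Yes: 48+89=137


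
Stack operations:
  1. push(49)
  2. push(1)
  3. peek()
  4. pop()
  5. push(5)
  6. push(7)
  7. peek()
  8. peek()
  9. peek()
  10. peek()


push(49) -> [49]
push(1) -> [49, 1]
peek()->1
pop()->1, [49]
push(5) -> [49, 5]
push(7) -> [49, 5, 7]
peek()->7
peek()->7
peek()->7
peek()->7

Final stack: [49, 5, 7]


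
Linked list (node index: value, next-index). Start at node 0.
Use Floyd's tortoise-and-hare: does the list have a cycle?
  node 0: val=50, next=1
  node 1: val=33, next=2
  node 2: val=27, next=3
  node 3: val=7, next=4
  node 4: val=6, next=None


Floyd's tortoise (slow, +1) and hare (fast, +2):
  init: slow=0, fast=0
  step 1: slow=1, fast=2
  step 2: slow=2, fast=4
  step 3: fast -> None, no cycle

Cycle: no


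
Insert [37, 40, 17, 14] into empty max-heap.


Insert 37: [37]
Insert 40: [40, 37]
Insert 17: [40, 37, 17]
Insert 14: [40, 37, 17, 14]

Final heap: [40, 37, 17, 14]


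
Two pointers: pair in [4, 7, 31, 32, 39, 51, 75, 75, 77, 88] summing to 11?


lo=0(4)+hi=9(88)=92
lo=0(4)+hi=8(77)=81
lo=0(4)+hi=7(75)=79
lo=0(4)+hi=6(75)=79
lo=0(4)+hi=5(51)=55
lo=0(4)+hi=4(39)=43
lo=0(4)+hi=3(32)=36
lo=0(4)+hi=2(31)=35
lo=0(4)+hi=1(7)=11

Yes: 4+7=11


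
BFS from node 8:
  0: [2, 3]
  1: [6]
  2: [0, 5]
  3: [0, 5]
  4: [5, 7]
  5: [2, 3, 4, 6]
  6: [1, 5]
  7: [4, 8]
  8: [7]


Visit 8, enqueue [7]
Visit 7, enqueue [4]
Visit 4, enqueue [5]
Visit 5, enqueue [2, 3, 6]
Visit 2, enqueue [0]
Visit 3, enqueue []
Visit 6, enqueue [1]
Visit 0, enqueue []
Visit 1, enqueue []

BFS order: [8, 7, 4, 5, 2, 3, 6, 0, 1]


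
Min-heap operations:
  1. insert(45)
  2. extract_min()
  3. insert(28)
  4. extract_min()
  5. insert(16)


insert(45) -> [45]
extract_min()->45, []
insert(28) -> [28]
extract_min()->28, []
insert(16) -> [16]

Final heap: [16]


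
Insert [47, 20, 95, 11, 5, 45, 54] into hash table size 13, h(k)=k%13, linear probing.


Insert 47: h=8 -> slot 8
Insert 20: h=7 -> slot 7
Insert 95: h=4 -> slot 4
Insert 11: h=11 -> slot 11
Insert 5: h=5 -> slot 5
Insert 45: h=6 -> slot 6
Insert 54: h=2 -> slot 2

Table: [None, None, 54, None, 95, 5, 45, 20, 47, None, None, 11, None]


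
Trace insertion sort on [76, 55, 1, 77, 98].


Initial: [76, 55, 1, 77, 98]
Insert 55: [55, 76, 1, 77, 98]
Insert 1: [1, 55, 76, 77, 98]
Insert 77: [1, 55, 76, 77, 98]
Insert 98: [1, 55, 76, 77, 98]

Sorted: [1, 55, 76, 77, 98]


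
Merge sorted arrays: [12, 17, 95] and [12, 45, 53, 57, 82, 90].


Take 12 from A
Take 12 from B
Take 17 from A
Take 45 from B
Take 53 from B
Take 57 from B
Take 82 from B
Take 90 from B

Merged: [12, 12, 17, 45, 53, 57, 82, 90, 95]
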